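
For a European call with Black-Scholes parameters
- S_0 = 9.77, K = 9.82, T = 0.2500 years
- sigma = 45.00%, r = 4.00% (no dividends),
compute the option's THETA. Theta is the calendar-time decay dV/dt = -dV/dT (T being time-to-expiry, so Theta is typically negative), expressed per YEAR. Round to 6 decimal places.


Answer: Theta = -1.918600

Derivation:
d1 = 0.1342570831; d2 = -0.0907429169
phi(d1) = 0.3953629737; exp(-qT) = 1.0000000000; exp(-rT) = 0.9900498337
Theta = -S*exp(-qT)*phi(d1)*sigma/(2*sqrt(T)) - r*K*exp(-rT)*N(d2) + q*S*exp(-qT)*N(d1)
N(d1) = 0.5534003557; N(d2) = 0.4638484342; sqrt(T) = 0.5000000000
Term 1 = -9.7700 * 1.0000000000 * 0.3953629737 * 0.4500 / (2 * 0.5000000000) = -1.7382133139
Term 2 = -0.0400 * 9.8200 * 0.9900498337 * 0.4638484342 = -0.1803867480
Term 3 = 0 (no dividend yield, q = 0)
Theta = -1.7382133139 + (-0.1803867480) + (0.0000000000) = -1.918600


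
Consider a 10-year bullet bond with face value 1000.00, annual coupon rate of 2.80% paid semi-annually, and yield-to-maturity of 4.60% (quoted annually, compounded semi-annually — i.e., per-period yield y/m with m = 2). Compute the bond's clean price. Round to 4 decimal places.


Coupon per period c = face * coupon_rate / m = 14.000000
Periods per year m = 2; per-period yield y/m = 0.023000
Number of cashflows N = 20
Cashflows (t years, CF_t, discount factor 1/(1+y/m)^(m*t), PV):
  t = 0.5000: CF_t = 14.000000, DF = 0.977517, PV = 13.685239
  t = 1.0000: CF_t = 14.000000, DF = 0.955540, PV = 13.377556
  t = 1.5000: CF_t = 14.000000, DF = 0.934056, PV = 13.076790
  t = 2.0000: CF_t = 14.000000, DF = 0.913056, PV = 12.782785
  t = 2.5000: CF_t = 14.000000, DF = 0.892528, PV = 12.495391
  t = 3.0000: CF_t = 14.000000, DF = 0.872461, PV = 12.214459
  t = 3.5000: CF_t = 14.000000, DF = 0.852846, PV = 11.939843
  t = 4.0000: CF_t = 14.000000, DF = 0.833671, PV = 11.671400
  t = 4.5000: CF_t = 14.000000, DF = 0.814928, PV = 11.408993
  t = 5.0000: CF_t = 14.000000, DF = 0.796606, PV = 11.152486
  t = 5.5000: CF_t = 14.000000, DF = 0.778696, PV = 10.901746
  t = 6.0000: CF_t = 14.000000, DF = 0.761189, PV = 10.656643
  t = 6.5000: CF_t = 14.000000, DF = 0.744075, PV = 10.417051
  t = 7.0000: CF_t = 14.000000, DF = 0.727346, PV = 10.182846
  t = 7.5000: CF_t = 14.000000, DF = 0.710993, PV = 9.953906
  t = 8.0000: CF_t = 14.000000, DF = 0.695008, PV = 9.730113
  t = 8.5000: CF_t = 14.000000, DF = 0.679382, PV = 9.511352
  t = 9.0000: CF_t = 14.000000, DF = 0.664108, PV = 9.297509
  t = 9.5000: CF_t = 14.000000, DF = 0.649177, PV = 9.088475
  t = 10.0000: CF_t = 1014.000000, DF = 0.634581, PV = 643.465521
Price P = sum_t PV_t = 857.010106

Answer: Price = 857.0101


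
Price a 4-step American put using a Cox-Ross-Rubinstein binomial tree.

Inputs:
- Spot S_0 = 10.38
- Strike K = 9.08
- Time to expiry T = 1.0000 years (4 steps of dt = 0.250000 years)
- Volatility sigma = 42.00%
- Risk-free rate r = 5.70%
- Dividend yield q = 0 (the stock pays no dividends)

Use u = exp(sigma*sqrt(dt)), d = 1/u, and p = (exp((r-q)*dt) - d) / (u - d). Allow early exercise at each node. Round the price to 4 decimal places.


Answer: Price = V(0,0) = 0.9037

Derivation:
dt = T/N = 0.250000
u = exp(sigma*sqrt(dt)) = 1.233678; d = 1/u = 0.810584
p = (exp((r-q)*dt) - d) / (u - d) = 0.481614
Discount per step: exp(-r*dt) = 0.985851
Stock lattice S(k, i) with i counting down-moves:
  k=0: S(0,0) = 10.3800
  k=1: S(1,0) = 12.8056; S(1,1) = 8.4139
  k=2: S(2,0) = 15.7980; S(2,1) = 10.3800; S(2,2) = 6.8201
  k=3: S(3,0) = 19.4896; S(3,1) = 12.8056; S(3,2) = 8.4139; S(3,3) = 5.5283
  k=4: S(4,0) = 24.0439; S(4,1) = 15.7980; S(4,2) = 10.3800; S(4,3) = 6.8201; S(4,4) = 4.4812
Terminal payoffs V(N, i) = max(K - S_T, 0):
  V(4,0) = 0.000000; V(4,1) = 0.000000; V(4,2) = 0.000000; V(4,3) = 2.259854; V(4,4) = 4.598845
Backward induction: V(k, i) = exp(-r*dt) * [p * V(k+1, i) + (1-p) * V(k+1, i+1)]; then take max(V_cont, immediate exercise) for American.
  V(3,0) = exp(-r*dt) * [p*0.000000 + (1-p)*0.000000] = 0.000000; exercise = 0.000000; V(3,0) = max -> 0.000000
  V(3,1) = exp(-r*dt) * [p*0.000000 + (1-p)*0.000000] = 0.000000; exercise = 0.000000; V(3,1) = max -> 0.000000
  V(3,2) = exp(-r*dt) * [p*0.000000 + (1-p)*2.259854] = 1.154902; exercise = 0.666136; V(3,2) = max -> 1.154902
  V(3,3) = exp(-r*dt) * [p*2.259854 + (1-p)*4.598845] = 3.423225; exercise = 3.551697; V(3,3) = max -> 3.551697
  V(2,0) = exp(-r*dt) * [p*0.000000 + (1-p)*0.000000] = 0.000000; exercise = 0.000000; V(2,0) = max -> 0.000000
  V(2,1) = exp(-r*dt) * [p*0.000000 + (1-p)*1.154902] = 0.590215; exercise = 0.000000; V(2,1) = max -> 0.590215
  V(2,2) = exp(-r*dt) * [p*1.154902 + (1-p)*3.551697] = 2.363448; exercise = 2.259854; V(2,2) = max -> 2.363448
  V(1,0) = exp(-r*dt) * [p*0.000000 + (1-p)*0.590215] = 0.301630; exercise = 0.000000; V(1,0) = max -> 0.301630
  V(1,1) = exp(-r*dt) * [p*0.590215 + (1-p)*2.363448] = 1.488078; exercise = 0.666136; V(1,1) = max -> 1.488078
  V(0,0) = exp(-r*dt) * [p*0.301630 + (1-p)*1.488078] = 0.903698; exercise = 0.000000; V(0,0) = max -> 0.903698


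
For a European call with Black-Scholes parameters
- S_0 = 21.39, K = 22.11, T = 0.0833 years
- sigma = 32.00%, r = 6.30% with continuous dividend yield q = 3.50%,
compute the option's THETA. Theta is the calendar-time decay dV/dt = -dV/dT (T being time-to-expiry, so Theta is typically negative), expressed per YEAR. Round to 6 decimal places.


Answer: Theta = -4.725606

Derivation:
d1 = -0.2870269640; d2 = -0.3793845300
phi(d1) = 0.3828428175; exp(-qT) = 0.9970887459; exp(-rT) = 0.9947658462
Theta = -S*exp(-qT)*phi(d1)*sigma/(2*sqrt(T)) - r*K*exp(-rT)*N(d2) + q*S*exp(-qT)*N(d1)
N(d1) = 0.3870458371; N(d2) = 0.3522011684; sqrt(T) = 0.2886173938
Term 1 = -21.3900 * 0.9970887459 * 0.3828428175 * 0.3200 / (2 * 0.2886173938) = -4.5265006248
Term 2 = -0.0630 * 22.1100 * 0.9947658462 * 0.3522011684 = -0.4880237418
Term 3 = 0.0350 * 21.3900 * 0.9970887459 * 0.3870458371 = 0.2889182955
Theta = -4.5265006248 + (-0.4880237418) + (0.2889182955) = -4.725606


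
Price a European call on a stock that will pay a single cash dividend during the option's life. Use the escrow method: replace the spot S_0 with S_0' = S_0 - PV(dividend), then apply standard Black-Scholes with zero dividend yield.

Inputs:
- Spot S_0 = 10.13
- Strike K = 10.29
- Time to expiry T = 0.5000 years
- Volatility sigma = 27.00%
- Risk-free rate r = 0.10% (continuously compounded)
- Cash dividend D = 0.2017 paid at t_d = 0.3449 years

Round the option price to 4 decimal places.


PV(D) = D * exp(-r * t_d) = 0.2017 * 0.99965516 = 0.20163045
S_0' = S_0 - PV(D) = 10.1300 - 0.20163045 = 9.92836955
d1 = (ln(S_0'/K) + (r + sigma^2/2)*T) / (sigma*sqrt(T)) = -0.08931167
d2 = d1 - sigma*sqrt(T) = -0.28023050
exp(-rT) = 0.99950012
N(d1) = 0.46441711; N(d2) = 0.38965033
C = S_0' * N(d1) - K * exp(-rT) * N(d2) = 9.92836955 * 0.46441711 - 10.2900 * 0.99950012 * 0.38965033 = 0.6034

Answer: Price = 0.6034


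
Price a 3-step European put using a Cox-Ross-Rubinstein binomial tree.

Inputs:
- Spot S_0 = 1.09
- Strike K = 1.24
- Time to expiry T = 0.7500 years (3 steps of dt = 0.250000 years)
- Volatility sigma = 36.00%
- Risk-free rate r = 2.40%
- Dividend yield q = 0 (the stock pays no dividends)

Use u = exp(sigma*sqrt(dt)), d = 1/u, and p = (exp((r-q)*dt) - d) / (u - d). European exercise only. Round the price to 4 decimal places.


dt = T/N = 0.250000
u = exp(sigma*sqrt(dt)) = 1.197217; d = 1/u = 0.835270
p = (exp((r-q)*dt) - d) / (u - d) = 0.471748
Discount per step: exp(-r*dt) = 0.994018
Stock lattice S(k, i) with i counting down-moves:
  k=0: S(0,0) = 1.0900
  k=1: S(1,0) = 1.3050; S(1,1) = 0.9104
  k=2: S(2,0) = 1.5623; S(2,1) = 1.0900; S(2,2) = 0.7605
  k=3: S(3,0) = 1.8704; S(3,1) = 1.3050; S(3,2) = 0.9104; S(3,3) = 0.6352
Terminal payoffs V(N, i) = max(K - S_T, 0):
  V(3,0) = 0.000000; V(3,1) = 0.000000; V(3,2) = 0.329555; V(3,3) = 0.604804
Backward induction: V(k, i) = exp(-r*dt) * [p * V(k+1, i) + (1-p) * V(k+1, i+1)].
  V(2,0) = exp(-r*dt) * [p*0.000000 + (1-p)*0.000000] = 0.000000
  V(2,1) = exp(-r*dt) * [p*0.000000 + (1-p)*0.329555] = 0.173047
  V(2,2) = exp(-r*dt) * [p*0.329555 + (1-p)*0.604804] = 0.472115
  V(1,0) = exp(-r*dt) * [p*0.000000 + (1-p)*0.173047] = 0.090866
  V(1,1) = exp(-r*dt) * [p*0.173047 + (1-p)*0.472115] = 0.329050
  V(0,0) = exp(-r*dt) * [p*0.090866 + (1-p)*0.329050] = 0.215391

Answer: Price = V(0,0) = 0.2154


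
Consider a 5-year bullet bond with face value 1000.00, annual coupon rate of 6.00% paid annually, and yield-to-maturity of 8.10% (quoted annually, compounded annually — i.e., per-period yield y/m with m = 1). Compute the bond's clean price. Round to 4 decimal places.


Coupon per period c = face * coupon_rate / m = 60.000000
Periods per year m = 1; per-period yield y/m = 0.081000
Number of cashflows N = 5
Cashflows (t years, CF_t, discount factor 1/(1+y/m)^(m*t), PV):
  t = 1.0000: CF_t = 60.000000, DF = 0.925069, PV = 55.504163
  t = 2.0000: CF_t = 60.000000, DF = 0.855753, PV = 51.345201
  t = 3.0000: CF_t = 60.000000, DF = 0.791631, PV = 47.497874
  t = 4.0000: CF_t = 60.000000, DF = 0.732314, PV = 43.938829
  t = 5.0000: CF_t = 1060.000000, DF = 0.677441, PV = 718.087547
Price P = sum_t PV_t = 916.373614

Answer: Price = 916.3736


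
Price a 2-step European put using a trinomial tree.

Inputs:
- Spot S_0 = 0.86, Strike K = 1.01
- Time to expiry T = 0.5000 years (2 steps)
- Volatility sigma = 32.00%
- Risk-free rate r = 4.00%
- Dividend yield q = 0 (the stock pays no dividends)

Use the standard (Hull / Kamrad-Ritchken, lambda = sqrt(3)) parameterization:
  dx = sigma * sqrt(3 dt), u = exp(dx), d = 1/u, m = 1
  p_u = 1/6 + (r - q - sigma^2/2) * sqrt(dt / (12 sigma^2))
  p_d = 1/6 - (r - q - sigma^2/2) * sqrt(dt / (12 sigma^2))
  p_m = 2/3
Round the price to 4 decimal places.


dt = T/N = 0.250000; dx = sigma*sqrt(3*dt) = 0.277128
u = exp(dx) = 1.319335; d = 1/u = 0.757957
p_u = 0.161615, p_m = 0.666667, p_d = 0.171718
Discount per step: exp(-r*dt) = 0.990050
Stock lattice S(k, j) with j the centered position index:
  k=0: S(0,+0) = 0.8600
  k=1: S(1,-1) = 0.6518; S(1,+0) = 0.8600; S(1,+1) = 1.1346
  k=2: S(2,-2) = 0.4941; S(2,-1) = 0.6518; S(2,+0) = 0.8600; S(2,+1) = 1.1346; S(2,+2) = 1.4970
Terminal payoffs V(N, j) = max(K - S_T, 0):
  V(2,-2) = 0.515931; V(2,-1) = 0.358157; V(2,+0) = 0.150000; V(2,+1) = 0.000000; V(2,+2) = 0.000000
Backward induction: V(k, j) = exp(-r*dt) * [p_u * V(k+1, j+1) + p_m * V(k+1, j) + p_d * V(k+1, j-1)]
  V(1,-1) = exp(-r*dt) * [p_u*0.150000 + p_m*0.358157 + p_d*0.515931] = 0.348110
  V(1,+0) = exp(-r*dt) * [p_u*0.000000 + p_m*0.150000 + p_d*0.358157] = 0.159895
  V(1,+1) = exp(-r*dt) * [p_u*0.000000 + p_m*0.000000 + p_d*0.150000] = 0.025501
  V(0,+0) = exp(-r*dt) * [p_u*0.025501 + p_m*0.159895 + p_d*0.348110] = 0.168799

Answer: Price = V(0,0) = 0.1688


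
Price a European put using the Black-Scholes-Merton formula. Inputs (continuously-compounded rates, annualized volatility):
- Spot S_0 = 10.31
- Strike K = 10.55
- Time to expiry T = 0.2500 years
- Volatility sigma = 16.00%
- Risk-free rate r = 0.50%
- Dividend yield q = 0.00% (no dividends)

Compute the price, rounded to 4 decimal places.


d1 = (ln(S/K) + (r - q + 0.5*sigma^2) * T) / (sigma * sqrt(T)) = -0.23201952
d2 = d1 - sigma * sqrt(T) = -0.31201952
exp(-rT) = 0.99875078; exp(-qT) = 1.00000000
P = K * exp(-rT) * N(-d2) - S_0 * exp(-qT) * N(-d1)
N(-d1) = 0.59173858; N(-d2) = 0.62248716
P = 10.5500 * 0.99875078 * 0.62248716 - 10.3100 * 1.00000000 * 0.59173858 = 0.4582

Answer: Price = 0.4582


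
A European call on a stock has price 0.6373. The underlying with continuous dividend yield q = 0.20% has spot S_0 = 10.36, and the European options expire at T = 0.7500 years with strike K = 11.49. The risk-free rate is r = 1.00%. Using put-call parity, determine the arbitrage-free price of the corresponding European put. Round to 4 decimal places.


Answer: Put price = 1.6970

Derivation:
Put-call parity: C - P = S_0 * exp(-qT) - K * exp(-rT).
S_0 * exp(-qT) = 10.3600 * 0.99850112 = 10.34447165
K * exp(-rT) = 11.4900 * 0.99252805 = 11.40414735
P = C - S*exp(-qT) + K*exp(-rT)
P = 0.6373 - 10.34447165 + 11.40414735 = 1.6970


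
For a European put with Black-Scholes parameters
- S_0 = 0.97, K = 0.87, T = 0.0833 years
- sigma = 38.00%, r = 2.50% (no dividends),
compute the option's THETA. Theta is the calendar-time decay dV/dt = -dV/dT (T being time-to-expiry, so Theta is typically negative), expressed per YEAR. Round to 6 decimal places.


d1 = 1.0658767807; d2 = 0.9562021711
phi(d1) = 0.2260531367; exp(-qT) = 1.0000000000; exp(-rT) = 0.9979196669
Theta = -S*exp(-qT)*phi(d1)*sigma/(2*sqrt(T)) + r*K*exp(-rT)*N(-d2) - q*S*exp(-qT)*N(-d1)
N(-d1) = 0.1432396732; N(-d2) = 0.1694850516; sqrt(T) = 0.2886173938
Term 1 = -0.9700 * 1.0000000000 * 0.2260531367 * 0.3800 / (2 * 0.2886173938) = -0.1443488646
Term 2 = 0.0250 * 0.8700 * 0.9979196669 * 0.1694850516 = 0.0036786311
Term 3 = 0 (no dividend yield, q = 0)
Theta = -0.1443488646 + (0.0036786311) + (0.0000000000) = -0.140670

Answer: Theta = -0.140670


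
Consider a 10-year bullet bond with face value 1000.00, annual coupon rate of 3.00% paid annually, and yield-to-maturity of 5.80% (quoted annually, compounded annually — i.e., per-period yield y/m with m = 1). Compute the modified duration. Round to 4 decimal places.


Answer: Modified duration = 8.1315

Derivation:
Coupon per period c = face * coupon_rate / m = 30.000000
Periods per year m = 1; per-period yield y/m = 0.058000
Number of cashflows N = 10
Cashflows (t years, CF_t, discount factor 1/(1+y/m)^(m*t), PV):
  t = 1.0000: CF_t = 30.000000, DF = 0.945180, PV = 28.355388
  t = 2.0000: CF_t = 30.000000, DF = 0.893364, PV = 26.800933
  t = 3.0000: CF_t = 30.000000, DF = 0.844390, PV = 25.331695
  t = 4.0000: CF_t = 30.000000, DF = 0.798100, PV = 23.943001
  t = 5.0000: CF_t = 30.000000, DF = 0.754348, PV = 22.630436
  t = 6.0000: CF_t = 30.000000, DF = 0.712994, PV = 21.389826
  t = 7.0000: CF_t = 30.000000, DF = 0.673908, PV = 20.217227
  t = 8.0000: CF_t = 30.000000, DF = 0.636964, PV = 19.108910
  t = 9.0000: CF_t = 30.000000, DF = 0.602045, PV = 18.061352
  t = 10.0000: CF_t = 1030.000000, DF = 0.569041, PV = 586.111912
Price P = sum_t PV_t = 791.950678
First compute Macaulay numerator sum_t t * PV_t:
  t * PV_t at t = 1.0000: 28.355388
  t * PV_t at t = 2.0000: 53.601867
  t * PV_t at t = 3.0000: 75.995085
  t * PV_t at t = 4.0000: 95.772004
  t * PV_t at t = 5.0000: 113.152179
  t * PV_t at t = 6.0000: 128.338955
  t * PV_t at t = 7.0000: 141.520587
  t * PV_t at t = 8.0000: 152.871279
  t * PV_t at t = 9.0000: 162.552164
  t * PV_t at t = 10.0000: 5861.119117
Macaulay duration D = 6813.278624 / 791.950678 = 8.603160
Modified duration = D / (1 + y/m) = 8.603160 / (1 + 0.058000) = 8.131531


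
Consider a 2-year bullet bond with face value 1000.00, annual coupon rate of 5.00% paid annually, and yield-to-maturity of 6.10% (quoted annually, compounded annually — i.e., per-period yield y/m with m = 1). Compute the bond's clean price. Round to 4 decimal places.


Answer: Price = 979.8609

Derivation:
Coupon per period c = face * coupon_rate / m = 50.000000
Periods per year m = 1; per-period yield y/m = 0.061000
Number of cashflows N = 2
Cashflows (t years, CF_t, discount factor 1/(1+y/m)^(m*t), PV):
  t = 1.0000: CF_t = 50.000000, DF = 0.942507, PV = 47.125353
  t = 2.0000: CF_t = 1050.000000, DF = 0.888320, PV = 932.735553
Price P = sum_t PV_t = 979.860907


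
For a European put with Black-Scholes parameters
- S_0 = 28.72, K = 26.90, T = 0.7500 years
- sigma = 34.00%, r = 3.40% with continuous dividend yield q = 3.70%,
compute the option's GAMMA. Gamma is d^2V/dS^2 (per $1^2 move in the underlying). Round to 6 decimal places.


Answer: Gamma = 0.042975

Derivation:
d1 = 0.3619220607; d2 = 0.0674734234
phi(d1) = 0.3736512803; exp(-qT) = 0.9726314943; exp(-rT) = 0.9748223790
Gamma = exp(-qT) * phi(d1) / (S * sigma * sqrt(T)) = 0.9726314943 * 0.3736512803 / (28.7200 * 0.3400 * 0.8660254038) = 0.042975


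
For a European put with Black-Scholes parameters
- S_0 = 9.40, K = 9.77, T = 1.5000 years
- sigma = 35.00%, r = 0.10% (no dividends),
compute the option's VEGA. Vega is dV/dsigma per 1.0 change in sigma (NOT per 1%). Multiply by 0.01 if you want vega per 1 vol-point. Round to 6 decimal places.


Answer: Vega = 4.555529

Derivation:
d1 = 0.1277659057; d2 = -0.3008947993
phi(d1) = 0.3956993408; exp(-qT) = 1.0000000000; exp(-rT) = 0.9985011244
Vega = S * exp(-qT) * phi(d1) * sqrt(T) = 9.4000 * 1.0000000000 * 0.3956993408 * 1.2247448714 = 4.555529


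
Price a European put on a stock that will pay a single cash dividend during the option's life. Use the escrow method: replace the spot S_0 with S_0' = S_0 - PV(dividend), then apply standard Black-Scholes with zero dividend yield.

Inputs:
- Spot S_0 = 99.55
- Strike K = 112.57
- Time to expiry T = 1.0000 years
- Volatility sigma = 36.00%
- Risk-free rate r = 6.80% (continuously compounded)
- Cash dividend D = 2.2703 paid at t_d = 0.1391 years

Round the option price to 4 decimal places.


Answer: Price = 18.7278

Derivation:
PV(D) = D * exp(-r * t_d) = 2.2703 * 0.99058579 = 2.24892693
S_0' = S_0 - PV(D) = 99.5500 - 2.24892693 = 97.30107307
d1 = (ln(S_0'/K) + (r + sigma^2/2)*T) / (sigma*sqrt(T)) = -0.03601454
d2 = d1 - sigma*sqrt(T) = -0.39601454
exp(-rT) = 0.93426047
N(-d1) = 0.51436462; N(-d2) = 0.65395285
P = K * exp(-rT) * N(-d2) - S_0' * N(-d1) = 112.5700 * 0.93426047 * 0.65395285 - 97.30107307 * 0.51436462 = 18.7278


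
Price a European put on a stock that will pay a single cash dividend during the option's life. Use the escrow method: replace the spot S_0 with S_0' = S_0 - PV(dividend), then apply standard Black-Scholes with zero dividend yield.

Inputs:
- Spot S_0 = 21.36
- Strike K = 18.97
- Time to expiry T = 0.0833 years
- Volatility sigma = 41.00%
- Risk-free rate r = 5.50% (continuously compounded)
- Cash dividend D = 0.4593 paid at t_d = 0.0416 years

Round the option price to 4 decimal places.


PV(D) = D * exp(-r * t_d) = 0.4593 * 0.99771462 = 0.45825032
S_0' = S_0 - PV(D) = 21.3600 - 0.45825032 = 20.90174968
d1 = (ln(S_0'/K) + (r + sigma^2/2)*T) / (sigma*sqrt(T)) = 0.91738427
d2 = d1 - sigma*sqrt(T) = 0.79905114
exp(-rT) = 0.99542898
N(-d1) = 0.17947066; N(-d2) = 0.21213038
P = K * exp(-rT) * N(-d2) - S_0' * N(-d1) = 18.9700 * 0.99542898 * 0.21213038 - 20.90174968 * 0.17947066 = 0.2545

Answer: Price = 0.2545


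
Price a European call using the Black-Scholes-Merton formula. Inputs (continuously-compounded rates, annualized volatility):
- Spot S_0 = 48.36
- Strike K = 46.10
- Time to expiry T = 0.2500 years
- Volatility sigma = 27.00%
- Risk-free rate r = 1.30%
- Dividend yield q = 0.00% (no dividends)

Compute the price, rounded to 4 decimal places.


Answer: Price = 3.9219

Derivation:
d1 = (ln(S/K) + (r - q + 0.5*sigma^2) * T) / (sigma * sqrt(T)) = 0.44609315
d2 = d1 - sigma * sqrt(T) = 0.31109315
exp(-rT) = 0.99675528; exp(-qT) = 1.00000000
C = S_0 * exp(-qT) * N(d1) - K * exp(-rT) * N(d2)
N(d1) = 0.67223502; N(d2) = 0.62213510
C = 48.3600 * 1.00000000 * 0.67223502 - 46.1000 * 0.99675528 * 0.62213510 = 3.9219


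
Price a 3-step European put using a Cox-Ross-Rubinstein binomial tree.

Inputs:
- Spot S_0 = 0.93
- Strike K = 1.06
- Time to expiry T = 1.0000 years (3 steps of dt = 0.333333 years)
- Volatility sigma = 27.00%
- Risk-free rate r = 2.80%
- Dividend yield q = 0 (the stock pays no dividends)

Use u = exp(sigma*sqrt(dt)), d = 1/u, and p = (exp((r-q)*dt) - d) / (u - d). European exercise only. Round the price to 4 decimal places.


dt = T/N = 0.333333
u = exp(sigma*sqrt(dt)) = 1.168691; d = 1/u = 0.855658
p = (exp((r-q)*dt) - d) / (u - d) = 0.491063
Discount per step: exp(-r*dt) = 0.990710
Stock lattice S(k, i) with i counting down-moves:
  k=0: S(0,0) = 0.9300
  k=1: S(1,0) = 1.0869; S(1,1) = 0.7958
  k=2: S(2,0) = 1.2702; S(2,1) = 0.9300; S(2,2) = 0.6809
  k=3: S(3,0) = 1.4845; S(3,1) = 1.0869; S(3,2) = 0.7958; S(3,3) = 0.5826
Terminal payoffs V(N, i) = max(K - S_T, 0):
  V(3,0) = 0.000000; V(3,1) = 0.000000; V(3,2) = 0.264238; V(3,3) = 0.477383
Backward induction: V(k, i) = exp(-r*dt) * [p * V(k+1, i) + (1-p) * V(k+1, i+1)].
  V(2,0) = exp(-r*dt) * [p*0.000000 + (1-p)*0.000000] = 0.000000
  V(2,1) = exp(-r*dt) * [p*0.000000 + (1-p)*0.264238] = 0.133231
  V(2,2) = exp(-r*dt) * [p*0.264238 + (1-p)*0.477383] = 0.369253
  V(1,0) = exp(-r*dt) * [p*0.000000 + (1-p)*0.133231] = 0.067176
  V(1,1) = exp(-r*dt) * [p*0.133231 + (1-p)*0.369253] = 0.250998
  V(0,0) = exp(-r*dt) * [p*0.067176 + (1-p)*0.250998] = 0.159237

Answer: Price = V(0,0) = 0.1592


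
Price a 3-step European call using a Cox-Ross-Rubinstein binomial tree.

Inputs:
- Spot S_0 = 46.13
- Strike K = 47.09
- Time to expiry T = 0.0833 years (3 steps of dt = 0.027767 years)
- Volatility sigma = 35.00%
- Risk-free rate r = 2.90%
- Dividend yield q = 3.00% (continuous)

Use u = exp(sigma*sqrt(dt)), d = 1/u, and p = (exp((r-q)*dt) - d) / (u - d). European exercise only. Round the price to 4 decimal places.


dt = T/N = 0.027767
u = exp(sigma*sqrt(dt)) = 1.060056; d = 1/u = 0.943346
p = (exp((r-q)*dt) - d) / (u - d) = 0.485186
Discount per step: exp(-r*dt) = 0.999195
Stock lattice S(k, i) with i counting down-moves:
  k=0: S(0,0) = 46.1300
  k=1: S(1,0) = 48.9004; S(1,1) = 43.5166
  k=2: S(2,0) = 51.8371; S(2,1) = 46.1300; S(2,2) = 41.0512
  k=3: S(3,0) = 54.9503; S(3,1) = 48.9004; S(3,2) = 43.5166; S(3,3) = 38.7255
Terminal payoffs V(N, i) = max(S_T - K, 0):
  V(3,0) = 7.860264; V(3,1) = 1.810380; V(3,2) = 0.000000; V(3,3) = 0.000000
Backward induction: V(k, i) = exp(-r*dt) * [p * V(k+1, i) + (1-p) * V(k+1, i+1)].
  V(2,0) = exp(-r*dt) * [p*7.860264 + (1-p)*1.810380] = 4.741878
  V(2,1) = exp(-r*dt) * [p*1.810380 + (1-p)*0.000000] = 0.877664
  V(2,2) = exp(-r*dt) * [p*0.000000 + (1-p)*0.000000] = 0.000000
  V(1,0) = exp(-r*dt) * [p*4.741878 + (1-p)*0.877664] = 2.750310
  V(1,1) = exp(-r*dt) * [p*0.877664 + (1-p)*0.000000] = 0.425487
  V(0,0) = exp(-r*dt) * [p*2.750310 + (1-p)*0.425487] = 1.552208

Answer: Price = V(0,0) = 1.5522


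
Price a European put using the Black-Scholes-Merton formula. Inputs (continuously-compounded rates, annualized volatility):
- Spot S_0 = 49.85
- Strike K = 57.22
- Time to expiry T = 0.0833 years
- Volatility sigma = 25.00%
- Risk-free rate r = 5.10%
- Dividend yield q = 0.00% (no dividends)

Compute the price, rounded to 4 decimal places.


d1 = (ln(S/K) + (r - q + 0.5*sigma^2) * T) / (sigma * sqrt(T)) = -1.81601759
d2 = d1 - sigma * sqrt(T) = -1.88817194
exp(-rT) = 0.99576071; exp(-qT) = 1.00000000
P = K * exp(-rT) * N(-d2) - S_0 * exp(-qT) * N(-d1)
N(-d1) = 0.96531616; N(-d2) = 0.97049856
P = 57.2200 * 0.99576071 * 0.97049856 - 49.8500 * 1.00000000 * 0.96531616 = 7.1755

Answer: Price = 7.1755


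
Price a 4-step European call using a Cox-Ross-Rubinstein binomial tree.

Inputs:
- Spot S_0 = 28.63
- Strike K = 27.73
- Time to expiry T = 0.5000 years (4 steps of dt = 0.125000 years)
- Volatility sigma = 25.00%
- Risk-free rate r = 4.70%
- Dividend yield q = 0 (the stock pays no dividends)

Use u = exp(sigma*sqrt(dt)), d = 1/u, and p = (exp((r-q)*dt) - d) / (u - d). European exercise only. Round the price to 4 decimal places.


Answer: Price = V(0,0) = 2.8414

Derivation:
dt = T/N = 0.125000
u = exp(sigma*sqrt(dt)) = 1.092412; d = 1/u = 0.915405
p = (exp((r-q)*dt) - d) / (u - d) = 0.511206
Discount per step: exp(-r*dt) = 0.994142
Stock lattice S(k, i) with i counting down-moves:
  k=0: S(0,0) = 28.6300
  k=1: S(1,0) = 31.2758; S(1,1) = 26.2081
  k=2: S(2,0) = 34.1660; S(2,1) = 28.6300; S(2,2) = 23.9910
  k=3: S(3,0) = 37.3234; S(3,1) = 31.2758; S(3,2) = 26.2081; S(3,3) = 21.9615
  k=4: S(4,0) = 40.7725; S(4,1) = 34.1660; S(4,2) = 28.6300; S(4,3) = 23.9910; S(4,4) = 20.1037
Terminal payoffs V(N, i) = max(S_T - K, 0):
  V(4,0) = 13.042528; V(4,1) = 6.436028; V(4,2) = 0.900000; V(4,3) = 0.000000; V(4,4) = 0.000000
Backward induction: V(k, i) = exp(-r*dt) * [p * V(k+1, i) + (1-p) * V(k+1, i+1)].
  V(3,0) = exp(-r*dt) * [p*13.042528 + (1-p)*6.436028] = 9.755824
  V(3,1) = exp(-r*dt) * [p*6.436028 + (1-p)*0.900000] = 3.708200
  V(3,2) = exp(-r*dt) * [p*0.900000 + (1-p)*0.000000] = 0.457390
  V(3,3) = exp(-r*dt) * [p*0.000000 + (1-p)*0.000000] = 0.000000
  V(2,0) = exp(-r*dt) * [p*9.755824 + (1-p)*3.708200] = 6.759949
  V(2,1) = exp(-r*dt) * [p*3.708200 + (1-p)*0.457390] = 2.106809
  V(2,2) = exp(-r*dt) * [p*0.457390 + (1-p)*0.000000] = 0.232451
  V(1,0) = exp(-r*dt) * [p*6.759949 + (1-p)*2.106809] = 4.459245
  V(1,1) = exp(-r*dt) * [p*2.106809 + (1-p)*0.232451] = 1.183659
  V(0,0) = exp(-r*dt) * [p*4.459245 + (1-p)*1.183659] = 2.841415


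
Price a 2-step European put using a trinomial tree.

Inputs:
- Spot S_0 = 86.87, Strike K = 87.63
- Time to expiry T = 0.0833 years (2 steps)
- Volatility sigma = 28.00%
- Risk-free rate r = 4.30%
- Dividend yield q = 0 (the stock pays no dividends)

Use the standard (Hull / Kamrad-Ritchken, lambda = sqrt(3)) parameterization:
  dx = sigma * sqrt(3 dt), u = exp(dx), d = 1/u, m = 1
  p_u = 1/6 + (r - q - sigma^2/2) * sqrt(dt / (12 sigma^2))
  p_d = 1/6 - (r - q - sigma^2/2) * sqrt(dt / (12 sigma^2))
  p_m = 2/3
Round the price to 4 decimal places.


dt = T/N = 0.041650; dx = sigma*sqrt(3*dt) = 0.098975
u = exp(dx) = 1.104039; d = 1/u = 0.905765
p_u = 0.167466, p_m = 0.666667, p_d = 0.165867
Discount per step: exp(-r*dt) = 0.998211
Stock lattice S(k, j) with j the centered position index:
  k=0: S(0,+0) = 86.8700
  k=1: S(1,-1) = 78.6838; S(1,+0) = 86.8700; S(1,+1) = 95.9079
  k=2: S(2,-2) = 71.2691; S(2,-1) = 78.6838; S(2,+0) = 86.8700; S(2,+1) = 95.9079; S(2,+2) = 105.8860
Terminal payoffs V(N, j) = max(K - S_T, 0):
  V(2,-2) = 16.360929; V(2,-1) = 8.946176; V(2,+0) = 0.760000; V(2,+1) = 0.000000; V(2,+2) = 0.000000
Backward induction: V(k, j) = exp(-r*dt) * [p_u * V(k+1, j+1) + p_m * V(k+1, j) + p_d * V(k+1, j-1)]
  V(1,-1) = exp(-r*dt) * [p_u*0.760000 + p_m*8.946176 + p_d*16.360929] = 8.789376
  V(1,+0) = exp(-r*dt) * [p_u*0.000000 + p_m*0.760000 + p_d*8.946176] = 1.986981
  V(1,+1) = exp(-r*dt) * [p_u*0.000000 + p_m*0.000000 + p_d*0.760000] = 0.125833
  V(0,+0) = exp(-r*dt) * [p_u*0.125833 + p_m*1.986981 + p_d*8.789376] = 2.798579

Answer: Price = V(0,0) = 2.7986


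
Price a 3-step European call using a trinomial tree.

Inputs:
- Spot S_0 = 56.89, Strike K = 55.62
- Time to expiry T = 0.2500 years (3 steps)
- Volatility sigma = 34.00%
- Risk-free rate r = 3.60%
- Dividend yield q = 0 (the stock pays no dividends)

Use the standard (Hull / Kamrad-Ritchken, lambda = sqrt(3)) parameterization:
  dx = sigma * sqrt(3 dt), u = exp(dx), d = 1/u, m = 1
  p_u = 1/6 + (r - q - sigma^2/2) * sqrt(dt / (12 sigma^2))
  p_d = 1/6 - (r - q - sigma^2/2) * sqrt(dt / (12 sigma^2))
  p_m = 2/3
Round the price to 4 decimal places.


Answer: Price = V(0,0) = 4.6045

Derivation:
dt = T/N = 0.083333; dx = sigma*sqrt(3*dt) = 0.170000
u = exp(dx) = 1.185305; d = 1/u = 0.843665
p_u = 0.161324, p_m = 0.666667, p_d = 0.172010
Discount per step: exp(-r*dt) = 0.997004
Stock lattice S(k, j) with j the centered position index:
  k=0: S(0,+0) = 56.8900
  k=1: S(1,-1) = 47.9961; S(1,+0) = 56.8900; S(1,+1) = 67.4320
  k=2: S(2,-2) = 40.4926; S(2,-1) = 47.9961; S(2,+0) = 56.8900; S(2,+1) = 67.4320; S(2,+2) = 79.9275
  k=3: S(3,-3) = 34.1622; S(3,-2) = 40.4926; S(3,-1) = 47.9961; S(3,+0) = 56.8900; S(3,+1) = 67.4320; S(3,+2) = 79.9275; S(3,+3) = 94.7384
Terminal payoffs V(N, j) = max(S_T - K, 0):
  V(3,-3) = 0.000000; V(3,-2) = 0.000000; V(3,-1) = 0.000000; V(3,+0) = 1.270000; V(3,+1) = 11.811993; V(3,+2) = 24.307468; V(3,+3) = 39.118416
Backward induction: V(k, j) = exp(-r*dt) * [p_u * V(k+1, j+1) + p_m * V(k+1, j) + p_d * V(k+1, j-1)]
  V(2,-2) = exp(-r*dt) * [p_u*0.000000 + p_m*0.000000 + p_d*0.000000] = 0.000000
  V(2,-1) = exp(-r*dt) * [p_u*1.270000 + p_m*0.000000 + p_d*0.000000] = 0.204267
  V(2,+0) = exp(-r*dt) * [p_u*11.811993 + p_m*1.270000 + p_d*0.000000] = 2.743975
  V(2,+1) = exp(-r*dt) * [p_u*24.307468 + p_m*11.811993 + p_d*1.270000] = 11.978492
  V(2,+2) = exp(-r*dt) * [p_u*39.118416 + p_m*24.307468 + p_d*11.811993] = 24.473946
  V(1,-1) = exp(-r*dt) * [p_u*2.743975 + p_m*0.204267 + p_d*0.000000] = 0.577112
  V(1,+0) = exp(-r*dt) * [p_u*11.978492 + p_m*2.743975 + p_d*0.204267] = 3.785491
  V(1,+1) = exp(-r*dt) * [p_u*24.473946 + p_m*11.978492 + p_d*2.743975] = 12.368713
  V(0,+0) = exp(-r*dt) * [p_u*12.368713 + p_m*3.785491 + p_d*0.577112] = 4.604460


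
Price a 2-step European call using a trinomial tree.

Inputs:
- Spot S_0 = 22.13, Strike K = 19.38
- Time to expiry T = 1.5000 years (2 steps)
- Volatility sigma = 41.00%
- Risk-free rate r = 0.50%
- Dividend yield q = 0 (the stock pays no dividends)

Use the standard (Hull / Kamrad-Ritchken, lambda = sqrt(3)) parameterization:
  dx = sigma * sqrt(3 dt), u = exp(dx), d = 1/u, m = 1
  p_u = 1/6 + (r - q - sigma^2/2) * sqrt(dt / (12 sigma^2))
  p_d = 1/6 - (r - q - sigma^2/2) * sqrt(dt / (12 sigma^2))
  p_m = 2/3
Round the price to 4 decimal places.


dt = T/N = 0.750000; dx = sigma*sqrt(3*dt) = 0.615000
u = exp(dx) = 1.849657; d = 1/u = 0.540641
p_u = 0.118465, p_m = 0.666667, p_d = 0.214868
Discount per step: exp(-r*dt) = 0.996257
Stock lattice S(k, j) with j the centered position index:
  k=0: S(0,+0) = 22.1300
  k=1: S(1,-1) = 11.9644; S(1,+0) = 22.1300; S(1,+1) = 40.9329
  k=2: S(2,-2) = 6.4684; S(2,-1) = 11.9644; S(2,+0) = 22.1300; S(2,+1) = 40.9329; S(2,+2) = 75.7118
Terminal payoffs V(N, j) = max(S_T - K, 0):
  V(2,-2) = 0.000000; V(2,-1) = 0.000000; V(2,+0) = 2.750000; V(2,+1) = 21.552901; V(2,+2) = 56.331810
Backward induction: V(k, j) = exp(-r*dt) * [p_u * V(k+1, j+1) + p_m * V(k+1, j) + p_d * V(k+1, j-1)]
  V(1,-1) = exp(-r*dt) * [p_u*2.750000 + p_m*0.000000 + p_d*0.000000] = 0.324561
  V(1,+0) = exp(-r*dt) * [p_u*21.552901 + p_m*2.750000 + p_d*0.000000] = 4.370188
  V(1,+1) = exp(-r*dt) * [p_u*56.331810 + p_m*21.552901 + p_d*2.750000] = 21.551889
  V(0,+0) = exp(-r*dt) * [p_u*21.551889 + p_m*4.370188 + p_d*0.324561] = 5.515628

Answer: Price = V(0,0) = 5.5156


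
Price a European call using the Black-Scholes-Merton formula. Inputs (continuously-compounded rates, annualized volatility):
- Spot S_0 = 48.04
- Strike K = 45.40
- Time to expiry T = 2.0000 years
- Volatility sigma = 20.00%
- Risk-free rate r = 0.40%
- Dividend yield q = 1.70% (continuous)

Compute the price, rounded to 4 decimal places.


d1 = (ln(S/K) + (r - q + 0.5*sigma^2) * T) / (sigma * sqrt(T)) = 0.24933254
d2 = d1 - sigma * sqrt(T) = -0.03351017
exp(-rT) = 0.99203191; exp(-qT) = 0.96657150
C = S_0 * exp(-qT) * N(d1) - K * exp(-rT) * N(d2)
N(d1) = 0.59844822; N(d2) = 0.48663388
C = 48.0400 * 0.96657150 * 0.59844822 - 45.4000 * 0.99203191 * 0.48663388 = 5.8713

Answer: Price = 5.8713


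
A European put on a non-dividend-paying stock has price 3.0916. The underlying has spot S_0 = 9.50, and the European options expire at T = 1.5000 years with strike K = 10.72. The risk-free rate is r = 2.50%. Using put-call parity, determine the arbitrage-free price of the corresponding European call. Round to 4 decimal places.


Answer: Call price = 2.2662

Derivation:
Put-call parity: C - P = S_0 * exp(-qT) - K * exp(-rT).
S_0 * exp(-qT) = 9.5000 * 1.00000000 = 9.50000000
K * exp(-rT) = 10.7200 * 0.96319442 = 10.32544416
C = P + S*exp(-qT) - K*exp(-rT)
C = 3.0916 + 9.50000000 - 10.32544416 = 2.2662


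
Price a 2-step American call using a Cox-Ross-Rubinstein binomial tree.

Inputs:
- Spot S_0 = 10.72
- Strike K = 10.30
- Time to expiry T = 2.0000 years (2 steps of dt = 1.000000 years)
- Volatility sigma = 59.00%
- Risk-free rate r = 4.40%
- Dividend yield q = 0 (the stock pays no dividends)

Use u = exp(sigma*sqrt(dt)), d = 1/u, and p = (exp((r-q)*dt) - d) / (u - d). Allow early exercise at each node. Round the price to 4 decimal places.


Answer: Price = V(0,0) = 3.6544

Derivation:
dt = T/N = 1.000000
u = exp(sigma*sqrt(dt)) = 1.803988; d = 1/u = 0.554327
p = (exp((r-q)*dt) - d) / (u - d) = 0.392630
Discount per step: exp(-r*dt) = 0.956954
Stock lattice S(k, i) with i counting down-moves:
  k=0: S(0,0) = 10.7200
  k=1: S(1,0) = 19.3388; S(1,1) = 5.9424
  k=2: S(2,0) = 34.8869; S(2,1) = 10.7200; S(2,2) = 3.2940
Terminal payoffs V(N, i) = max(S_T - K, 0):
  V(2,0) = 24.586891; V(2,1) = 0.420000; V(2,2) = 0.000000
Backward induction: V(k, i) = exp(-r*dt) * [p * V(k+1, i) + (1-p) * V(k+1, i+1)]; then take max(V_cont, immediate exercise) for American.
  V(1,0) = exp(-r*dt) * [p*24.586891 + (1-p)*0.420000] = 9.482130; exercise = 9.038756; V(1,0) = max -> 9.482130
  V(1,1) = exp(-r*dt) * [p*0.420000 + (1-p)*0.000000] = 0.157806; exercise = 0.000000; V(1,1) = max -> 0.157806
  V(0,0) = exp(-r*dt) * [p*9.482130 + (1-p)*0.157806] = 3.654435; exercise = 0.420000; V(0,0) = max -> 3.654435


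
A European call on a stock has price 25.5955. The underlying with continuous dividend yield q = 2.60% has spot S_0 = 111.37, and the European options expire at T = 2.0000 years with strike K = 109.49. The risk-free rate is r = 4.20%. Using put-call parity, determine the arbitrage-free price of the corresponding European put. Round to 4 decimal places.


Answer: Put price = 20.5373

Derivation:
Put-call parity: C - P = S_0 * exp(-qT) - K * exp(-rT).
S_0 * exp(-qT) = 111.3700 * 0.94932887 = 105.72675590
K * exp(-rT) = 109.4900 * 0.91943126 = 100.66852823
P = C - S*exp(-qT) + K*exp(-rT)
P = 25.5955 - 105.72675590 + 100.66852823 = 20.5373


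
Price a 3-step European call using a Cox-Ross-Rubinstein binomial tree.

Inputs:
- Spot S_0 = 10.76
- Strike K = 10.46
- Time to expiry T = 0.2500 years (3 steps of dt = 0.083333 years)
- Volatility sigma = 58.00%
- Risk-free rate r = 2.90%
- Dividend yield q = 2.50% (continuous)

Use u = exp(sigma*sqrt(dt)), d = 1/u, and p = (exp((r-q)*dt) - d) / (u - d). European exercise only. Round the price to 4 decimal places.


Answer: Price = V(0,0) = 1.4719

Derivation:
dt = T/N = 0.083333
u = exp(sigma*sqrt(dt)) = 1.182264; d = 1/u = 0.845834
p = (exp((r-q)*dt) - d) / (u - d) = 0.459231
Discount per step: exp(-r*dt) = 0.997586
Stock lattice S(k, i) with i counting down-moves:
  k=0: S(0,0) = 10.7600
  k=1: S(1,0) = 12.7212; S(1,1) = 9.1012
  k=2: S(2,0) = 15.0398; S(2,1) = 10.7600; S(2,2) = 7.6981
  k=3: S(3,0) = 17.7810; S(3,1) = 12.7212; S(3,2) = 9.1012; S(3,3) = 6.5113
Terminal payoffs V(N, i) = max(S_T - K, 0):
  V(3,0) = 7.320997; V(3,1) = 2.261165; V(3,2) = 0.000000; V(3,3) = 0.000000
Backward induction: V(k, i) = exp(-r*dt) * [p * V(k+1, i) + (1-p) * V(k+1, i+1)].
  V(2,0) = exp(-r*dt) * [p*7.320997 + (1-p)*2.261165] = 4.573728
  V(2,1) = exp(-r*dt) * [p*2.261165 + (1-p)*0.000000] = 1.035890
  V(2,2) = exp(-r*dt) * [p*0.000000 + (1-p)*0.000000] = 0.000000
  V(1,0) = exp(-r*dt) * [p*4.573728 + (1-p)*1.035890] = 2.654151
  V(1,1) = exp(-r*dt) * [p*1.035890 + (1-p)*0.000000] = 0.474564
  V(0,0) = exp(-r*dt) * [p*2.654151 + (1-p)*0.474564] = 1.471936


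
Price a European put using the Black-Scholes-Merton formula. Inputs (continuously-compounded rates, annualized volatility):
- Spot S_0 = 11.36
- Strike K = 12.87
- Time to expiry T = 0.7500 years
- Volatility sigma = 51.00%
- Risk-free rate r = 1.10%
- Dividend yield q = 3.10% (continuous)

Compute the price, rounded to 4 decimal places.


d1 = (ln(S/K) + (r - q + 0.5*sigma^2) * T) / (sigma * sqrt(T)) = -0.09568869
d2 = d1 - sigma * sqrt(T) = -0.53736165
exp(-rT) = 0.99178394; exp(-qT) = 0.97701820
P = K * exp(-rT) * N(-d2) - S_0 * exp(-qT) * N(-d1)
N(-d1) = 0.53811609; N(-d2) = 0.70449109
P = 12.8700 * 0.99178394 * 0.70449109 - 11.3600 * 0.97701820 * 0.53811609 = 3.0198

Answer: Price = 3.0198


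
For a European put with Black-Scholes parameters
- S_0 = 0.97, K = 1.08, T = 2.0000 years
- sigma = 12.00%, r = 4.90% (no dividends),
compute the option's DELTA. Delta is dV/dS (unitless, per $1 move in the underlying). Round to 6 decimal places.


Answer: Delta = -0.488295

Derivation:
d1 = 0.0293434664; d2 = -0.1403621611
phi(d1) = 0.3987705649; exp(-qT) = 1.0000000000; exp(-rT) = 0.9066489038
N(-d1) = 0.4882953303
Delta = -exp(-qT) * N(-d1) = -1.0000000000 * 0.4882953303 = -0.488295


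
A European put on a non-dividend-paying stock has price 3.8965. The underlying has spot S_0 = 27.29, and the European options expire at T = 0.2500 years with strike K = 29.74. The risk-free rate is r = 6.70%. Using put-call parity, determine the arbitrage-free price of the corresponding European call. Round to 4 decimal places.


Put-call parity: C - P = S_0 * exp(-qT) - K * exp(-rT).
S_0 * exp(-qT) = 27.2900 * 1.00000000 = 27.29000000
K * exp(-rT) = 29.7400 * 0.98338950 = 29.24600377
C = P + S*exp(-qT) - K*exp(-rT)
C = 3.8965 + 27.29000000 - 29.24600377 = 1.9405

Answer: Call price = 1.9405


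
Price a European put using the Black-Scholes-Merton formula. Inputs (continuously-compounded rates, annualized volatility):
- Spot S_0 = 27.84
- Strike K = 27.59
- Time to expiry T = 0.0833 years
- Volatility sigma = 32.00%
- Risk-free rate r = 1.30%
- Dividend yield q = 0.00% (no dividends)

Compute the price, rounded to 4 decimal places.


Answer: Price = 0.8864

Derivation:
d1 = (ln(S/K) + (r - q + 0.5*sigma^2) * T) / (sigma * sqrt(T)) = 0.15557261
d2 = d1 - sigma * sqrt(T) = 0.06321504
exp(-rT) = 0.99891769; exp(-qT) = 1.00000000
P = K * exp(-rT) * N(-d2) - S_0 * exp(-qT) * N(-d1)
N(-d1) = 0.43818496; N(-d2) = 0.47479763
P = 27.5900 * 0.99891769 * 0.47479763 - 27.8400 * 1.00000000 * 0.43818496 = 0.8864


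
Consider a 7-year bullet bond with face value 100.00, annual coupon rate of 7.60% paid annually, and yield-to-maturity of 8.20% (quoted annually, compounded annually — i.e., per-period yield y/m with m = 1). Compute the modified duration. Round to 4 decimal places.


Answer: Modified duration = 5.2274

Derivation:
Coupon per period c = face * coupon_rate / m = 7.600000
Periods per year m = 1; per-period yield y/m = 0.082000
Number of cashflows N = 7
Cashflows (t years, CF_t, discount factor 1/(1+y/m)^(m*t), PV):
  t = 1.0000: CF_t = 7.600000, DF = 0.924214, PV = 7.024030
  t = 2.0000: CF_t = 7.600000, DF = 0.854172, PV = 6.491709
  t = 3.0000: CF_t = 7.600000, DF = 0.789438, PV = 5.999731
  t = 4.0000: CF_t = 7.600000, DF = 0.729610, PV = 5.545038
  t = 5.0000: CF_t = 7.600000, DF = 0.674316, PV = 5.124804
  t = 6.0000: CF_t = 7.600000, DF = 0.623213, PV = 4.736418
  t = 7.0000: CF_t = 107.600000, DF = 0.575982, PV = 61.975701
Price P = sum_t PV_t = 96.897432
First compute Macaulay numerator sum_t t * PV_t:
  t * PV_t at t = 1.0000: 7.024030
  t * PV_t at t = 2.0000: 12.983419
  t * PV_t at t = 3.0000: 17.999194
  t * PV_t at t = 4.0000: 22.180153
  t * PV_t at t = 5.0000: 25.624022
  t * PV_t at t = 6.0000: 28.418508
  t * PV_t at t = 7.0000: 433.829905
Macaulay duration D = 548.059231 / 96.897432 = 5.656076
Modified duration = D / (1 + y/m) = 5.656076 / (1 + 0.082000) = 5.227427


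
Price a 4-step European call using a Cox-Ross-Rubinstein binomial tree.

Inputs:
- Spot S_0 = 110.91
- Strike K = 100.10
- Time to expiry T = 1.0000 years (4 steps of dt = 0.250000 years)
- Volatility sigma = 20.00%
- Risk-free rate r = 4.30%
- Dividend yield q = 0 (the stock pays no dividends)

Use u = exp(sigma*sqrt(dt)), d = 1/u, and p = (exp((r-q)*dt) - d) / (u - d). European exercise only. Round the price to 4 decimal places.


Answer: Price = V(0,0) = 18.2063

Derivation:
dt = T/N = 0.250000
u = exp(sigma*sqrt(dt)) = 1.105171; d = 1/u = 0.904837
p = (exp((r-q)*dt) - d) / (u - d) = 0.528971
Discount per step: exp(-r*dt) = 0.989308
Stock lattice S(k, i) with i counting down-moves:
  k=0: S(0,0) = 110.9100
  k=1: S(1,0) = 122.5745; S(1,1) = 100.3555
  k=2: S(2,0) = 135.4658; S(2,1) = 110.9100; S(2,2) = 90.8054
  k=3: S(3,0) = 149.7128; S(3,1) = 122.5745; S(3,2) = 100.3555; S(3,3) = 82.1641
  k=4: S(4,0) = 165.4583; S(4,1) = 135.4658; S(4,2) = 110.9100; S(4,3) = 90.8054; S(4,4) = 74.3452
Terminal payoffs V(N, i) = max(S_T - K, 0):
  V(4,0) = 65.358277; V(4,1) = 35.365780; V(4,2) = 10.810000; V(4,3) = 0.000000; V(4,4) = 0.000000
Backward induction: V(k, i) = exp(-r*dt) * [p * V(k+1, i) + (1-p) * V(k+1, i+1)].
  V(3,0) = exp(-r*dt) * [p*65.358277 + (1-p)*35.365780] = 50.683152
  V(3,1) = exp(-r*dt) * [p*35.365780 + (1-p)*10.810000] = 23.544818
  V(3,2) = exp(-r*dt) * [p*10.810000 + (1-p)*0.000000] = 5.657033
  V(3,3) = exp(-r*dt) * [p*0.000000 + (1-p)*0.000000] = 0.000000
  V(2,0) = exp(-r*dt) * [p*50.683152 + (1-p)*23.544818] = 37.494959
  V(2,1) = exp(-r*dt) * [p*23.544818 + (1-p)*5.657033] = 14.957489
  V(2,2) = exp(-r*dt) * [p*5.657033 + (1-p)*0.000000] = 2.960409
  V(1,0) = exp(-r*dt) * [p*37.494959 + (1-p)*14.957489] = 26.591749
  V(1,1) = exp(-r*dt) * [p*14.957489 + (1-p)*2.960409] = 9.207005
  V(0,0) = exp(-r*dt) * [p*26.591749 + (1-p)*9.207005] = 18.206254
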